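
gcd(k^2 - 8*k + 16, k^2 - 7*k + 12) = k - 4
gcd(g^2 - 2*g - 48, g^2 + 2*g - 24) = g + 6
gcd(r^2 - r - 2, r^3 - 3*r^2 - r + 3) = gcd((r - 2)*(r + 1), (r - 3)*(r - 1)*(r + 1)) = r + 1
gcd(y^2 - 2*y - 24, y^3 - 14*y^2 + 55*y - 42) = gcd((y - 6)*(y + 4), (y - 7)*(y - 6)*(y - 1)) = y - 6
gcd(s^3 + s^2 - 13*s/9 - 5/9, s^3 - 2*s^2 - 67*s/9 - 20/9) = s^2 + 2*s + 5/9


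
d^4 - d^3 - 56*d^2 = d^2*(d - 8)*(d + 7)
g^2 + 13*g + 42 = (g + 6)*(g + 7)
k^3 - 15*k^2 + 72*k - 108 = (k - 6)^2*(k - 3)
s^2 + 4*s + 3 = (s + 1)*(s + 3)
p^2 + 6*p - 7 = (p - 1)*(p + 7)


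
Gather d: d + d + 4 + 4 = 2*d + 8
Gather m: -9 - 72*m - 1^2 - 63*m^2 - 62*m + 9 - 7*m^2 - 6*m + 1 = -70*m^2 - 140*m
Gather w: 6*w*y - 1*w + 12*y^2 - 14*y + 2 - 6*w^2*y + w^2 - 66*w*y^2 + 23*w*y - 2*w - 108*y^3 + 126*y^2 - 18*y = w^2*(1 - 6*y) + w*(-66*y^2 + 29*y - 3) - 108*y^3 + 138*y^2 - 32*y + 2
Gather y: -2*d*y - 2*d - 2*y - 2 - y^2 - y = -2*d - y^2 + y*(-2*d - 3) - 2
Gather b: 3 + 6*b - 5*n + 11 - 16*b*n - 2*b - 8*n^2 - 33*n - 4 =b*(4 - 16*n) - 8*n^2 - 38*n + 10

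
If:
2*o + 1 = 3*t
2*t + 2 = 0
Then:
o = -2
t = -1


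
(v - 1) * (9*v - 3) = 9*v^2 - 12*v + 3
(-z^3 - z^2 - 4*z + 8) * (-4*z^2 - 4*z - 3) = 4*z^5 + 8*z^4 + 23*z^3 - 13*z^2 - 20*z - 24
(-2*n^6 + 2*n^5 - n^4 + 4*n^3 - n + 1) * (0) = 0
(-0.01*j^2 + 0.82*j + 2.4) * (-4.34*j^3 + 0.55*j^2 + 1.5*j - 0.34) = 0.0434*j^5 - 3.5643*j^4 - 9.98*j^3 + 2.5534*j^2 + 3.3212*j - 0.816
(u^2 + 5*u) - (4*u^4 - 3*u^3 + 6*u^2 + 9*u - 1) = -4*u^4 + 3*u^3 - 5*u^2 - 4*u + 1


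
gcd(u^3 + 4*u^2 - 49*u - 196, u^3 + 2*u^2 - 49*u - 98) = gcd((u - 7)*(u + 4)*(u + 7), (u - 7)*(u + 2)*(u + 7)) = u^2 - 49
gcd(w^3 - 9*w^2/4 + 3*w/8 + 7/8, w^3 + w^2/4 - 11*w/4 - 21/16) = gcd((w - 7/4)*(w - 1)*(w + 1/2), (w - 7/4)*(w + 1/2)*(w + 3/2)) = w^2 - 5*w/4 - 7/8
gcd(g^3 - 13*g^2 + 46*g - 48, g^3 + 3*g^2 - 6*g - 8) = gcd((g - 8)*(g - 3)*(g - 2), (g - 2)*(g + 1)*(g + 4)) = g - 2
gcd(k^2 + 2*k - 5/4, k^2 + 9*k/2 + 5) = k + 5/2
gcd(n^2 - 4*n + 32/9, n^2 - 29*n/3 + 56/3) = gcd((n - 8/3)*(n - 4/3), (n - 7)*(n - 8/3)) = n - 8/3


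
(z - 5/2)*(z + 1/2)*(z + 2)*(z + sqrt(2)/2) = z^4 + sqrt(2)*z^3/2 - 21*z^2/4 - 21*sqrt(2)*z/8 - 5*z/2 - 5*sqrt(2)/4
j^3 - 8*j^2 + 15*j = j*(j - 5)*(j - 3)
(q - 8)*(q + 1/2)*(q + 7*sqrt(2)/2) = q^3 - 15*q^2/2 + 7*sqrt(2)*q^2/2 - 105*sqrt(2)*q/4 - 4*q - 14*sqrt(2)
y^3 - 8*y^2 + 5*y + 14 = (y - 7)*(y - 2)*(y + 1)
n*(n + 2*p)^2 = n^3 + 4*n^2*p + 4*n*p^2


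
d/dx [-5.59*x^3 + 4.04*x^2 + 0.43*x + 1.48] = -16.77*x^2 + 8.08*x + 0.43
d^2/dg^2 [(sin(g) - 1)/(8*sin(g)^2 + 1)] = (-576*sin(g)^5 + 256*sin(g)^4 - 416*sin(g)^2 + 403*sin(g) - 204*sin(3*g) + 32*sin(5*g) + 16)/(8*sin(g)^2 + 1)^3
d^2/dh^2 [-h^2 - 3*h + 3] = -2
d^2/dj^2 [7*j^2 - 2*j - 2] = 14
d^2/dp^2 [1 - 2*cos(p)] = 2*cos(p)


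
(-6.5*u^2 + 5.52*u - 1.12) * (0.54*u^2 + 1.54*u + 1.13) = -3.51*u^4 - 7.0292*u^3 + 0.551000000000001*u^2 + 4.5128*u - 1.2656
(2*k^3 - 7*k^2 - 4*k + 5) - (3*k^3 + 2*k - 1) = -k^3 - 7*k^2 - 6*k + 6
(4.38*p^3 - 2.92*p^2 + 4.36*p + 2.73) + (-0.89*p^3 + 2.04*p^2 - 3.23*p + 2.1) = 3.49*p^3 - 0.88*p^2 + 1.13*p + 4.83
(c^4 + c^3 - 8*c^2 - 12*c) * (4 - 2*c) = -2*c^5 + 2*c^4 + 20*c^3 - 8*c^2 - 48*c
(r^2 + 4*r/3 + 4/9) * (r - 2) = r^3 - 2*r^2/3 - 20*r/9 - 8/9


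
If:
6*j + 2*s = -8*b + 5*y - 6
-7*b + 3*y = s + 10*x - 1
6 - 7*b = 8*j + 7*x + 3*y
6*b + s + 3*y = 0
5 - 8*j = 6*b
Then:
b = 223/193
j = -373/1544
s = -5337/772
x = -15/772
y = -5/772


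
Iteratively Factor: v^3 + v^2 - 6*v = (v)*(v^2 + v - 6) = v*(v + 3)*(v - 2)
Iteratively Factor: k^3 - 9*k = (k + 3)*(k^2 - 3*k) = k*(k + 3)*(k - 3)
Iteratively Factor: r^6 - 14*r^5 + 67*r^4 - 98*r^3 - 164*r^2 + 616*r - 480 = (r - 2)*(r^5 - 12*r^4 + 43*r^3 - 12*r^2 - 188*r + 240) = (r - 5)*(r - 2)*(r^4 - 7*r^3 + 8*r^2 + 28*r - 48) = (r - 5)*(r - 2)*(r + 2)*(r^3 - 9*r^2 + 26*r - 24) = (r - 5)*(r - 4)*(r - 2)*(r + 2)*(r^2 - 5*r + 6) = (r - 5)*(r - 4)*(r - 2)^2*(r + 2)*(r - 3)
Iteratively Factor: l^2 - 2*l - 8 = (l - 4)*(l + 2)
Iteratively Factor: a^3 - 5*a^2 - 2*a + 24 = (a - 4)*(a^2 - a - 6) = (a - 4)*(a + 2)*(a - 3)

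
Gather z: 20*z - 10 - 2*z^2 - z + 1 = -2*z^2 + 19*z - 9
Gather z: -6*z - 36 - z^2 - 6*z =-z^2 - 12*z - 36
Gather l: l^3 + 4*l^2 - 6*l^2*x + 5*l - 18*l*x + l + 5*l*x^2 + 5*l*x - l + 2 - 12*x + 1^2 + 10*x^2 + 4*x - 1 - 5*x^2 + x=l^3 + l^2*(4 - 6*x) + l*(5*x^2 - 13*x + 5) + 5*x^2 - 7*x + 2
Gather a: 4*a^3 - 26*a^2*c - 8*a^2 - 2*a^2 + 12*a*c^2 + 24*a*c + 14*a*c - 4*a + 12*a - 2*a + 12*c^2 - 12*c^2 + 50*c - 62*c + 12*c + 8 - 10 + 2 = 4*a^3 + a^2*(-26*c - 10) + a*(12*c^2 + 38*c + 6)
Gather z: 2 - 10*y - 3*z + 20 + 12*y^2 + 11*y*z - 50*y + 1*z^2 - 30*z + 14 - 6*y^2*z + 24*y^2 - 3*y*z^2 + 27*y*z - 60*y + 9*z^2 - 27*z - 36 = 36*y^2 - 120*y + z^2*(10 - 3*y) + z*(-6*y^2 + 38*y - 60)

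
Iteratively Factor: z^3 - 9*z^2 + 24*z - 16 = (z - 4)*(z^2 - 5*z + 4) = (z - 4)*(z - 1)*(z - 4)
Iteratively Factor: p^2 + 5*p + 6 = (p + 2)*(p + 3)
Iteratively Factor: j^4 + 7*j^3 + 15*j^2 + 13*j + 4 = (j + 1)*(j^3 + 6*j^2 + 9*j + 4) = (j + 1)*(j + 4)*(j^2 + 2*j + 1) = (j + 1)^2*(j + 4)*(j + 1)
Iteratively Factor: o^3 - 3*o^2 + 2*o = (o)*(o^2 - 3*o + 2) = o*(o - 2)*(o - 1)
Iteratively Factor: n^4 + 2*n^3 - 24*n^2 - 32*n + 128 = (n - 2)*(n^3 + 4*n^2 - 16*n - 64) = (n - 2)*(n + 4)*(n^2 - 16) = (n - 2)*(n + 4)^2*(n - 4)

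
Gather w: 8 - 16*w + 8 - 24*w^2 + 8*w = -24*w^2 - 8*w + 16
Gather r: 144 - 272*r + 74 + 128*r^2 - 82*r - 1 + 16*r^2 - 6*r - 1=144*r^2 - 360*r + 216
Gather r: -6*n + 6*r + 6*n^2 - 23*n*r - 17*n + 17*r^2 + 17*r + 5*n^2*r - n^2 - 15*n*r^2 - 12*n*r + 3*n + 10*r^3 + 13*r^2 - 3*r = 5*n^2 - 20*n + 10*r^3 + r^2*(30 - 15*n) + r*(5*n^2 - 35*n + 20)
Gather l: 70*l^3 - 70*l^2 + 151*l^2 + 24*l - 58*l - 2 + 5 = 70*l^3 + 81*l^2 - 34*l + 3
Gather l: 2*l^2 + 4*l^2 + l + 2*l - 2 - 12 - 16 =6*l^2 + 3*l - 30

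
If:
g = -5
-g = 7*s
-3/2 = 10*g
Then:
No Solution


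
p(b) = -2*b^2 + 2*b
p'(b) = 2 - 4*b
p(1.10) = -0.22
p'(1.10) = -2.40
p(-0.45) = -1.30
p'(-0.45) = 3.80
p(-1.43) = -6.95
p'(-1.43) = 7.72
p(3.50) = -17.50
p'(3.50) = -12.00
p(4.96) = -39.28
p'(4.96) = -17.84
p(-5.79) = -78.63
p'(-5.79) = 25.16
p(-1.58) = -8.15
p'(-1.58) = 8.32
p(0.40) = 0.48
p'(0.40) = 0.40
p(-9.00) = -180.00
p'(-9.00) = 38.00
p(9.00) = -144.00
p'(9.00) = -34.00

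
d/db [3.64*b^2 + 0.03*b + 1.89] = 7.28*b + 0.03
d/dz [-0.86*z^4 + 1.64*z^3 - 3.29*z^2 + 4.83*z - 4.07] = -3.44*z^3 + 4.92*z^2 - 6.58*z + 4.83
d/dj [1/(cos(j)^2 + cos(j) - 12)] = (2*cos(j) + 1)*sin(j)/(cos(j)^2 + cos(j) - 12)^2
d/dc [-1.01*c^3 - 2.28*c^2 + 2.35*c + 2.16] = -3.03*c^2 - 4.56*c + 2.35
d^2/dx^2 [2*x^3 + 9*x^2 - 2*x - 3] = 12*x + 18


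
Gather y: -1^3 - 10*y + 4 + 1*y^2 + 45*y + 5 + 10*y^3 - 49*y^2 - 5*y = 10*y^3 - 48*y^2 + 30*y + 8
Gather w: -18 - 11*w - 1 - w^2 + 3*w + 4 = -w^2 - 8*w - 15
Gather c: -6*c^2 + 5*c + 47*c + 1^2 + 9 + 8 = -6*c^2 + 52*c + 18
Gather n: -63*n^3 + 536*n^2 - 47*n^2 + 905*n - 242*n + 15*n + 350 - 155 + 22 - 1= -63*n^3 + 489*n^2 + 678*n + 216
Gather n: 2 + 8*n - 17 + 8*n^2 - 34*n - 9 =8*n^2 - 26*n - 24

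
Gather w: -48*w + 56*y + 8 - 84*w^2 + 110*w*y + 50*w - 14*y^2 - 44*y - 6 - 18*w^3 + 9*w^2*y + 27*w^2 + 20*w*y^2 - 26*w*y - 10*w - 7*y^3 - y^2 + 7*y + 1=-18*w^3 + w^2*(9*y - 57) + w*(20*y^2 + 84*y - 8) - 7*y^3 - 15*y^2 + 19*y + 3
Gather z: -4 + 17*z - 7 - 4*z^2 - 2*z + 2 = -4*z^2 + 15*z - 9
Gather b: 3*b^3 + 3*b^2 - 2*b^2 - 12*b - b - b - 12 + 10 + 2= 3*b^3 + b^2 - 14*b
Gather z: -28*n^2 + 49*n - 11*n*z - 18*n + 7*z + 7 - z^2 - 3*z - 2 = -28*n^2 + 31*n - z^2 + z*(4 - 11*n) + 5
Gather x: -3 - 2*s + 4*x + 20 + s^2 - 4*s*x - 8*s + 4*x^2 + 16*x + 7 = s^2 - 10*s + 4*x^2 + x*(20 - 4*s) + 24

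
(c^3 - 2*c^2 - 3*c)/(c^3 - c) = (c - 3)/(c - 1)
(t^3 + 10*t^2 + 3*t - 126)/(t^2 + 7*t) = t + 3 - 18/t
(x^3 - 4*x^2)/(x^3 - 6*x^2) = (x - 4)/(x - 6)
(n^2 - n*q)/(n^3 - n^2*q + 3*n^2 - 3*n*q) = 1/(n + 3)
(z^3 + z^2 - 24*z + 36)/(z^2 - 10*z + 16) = (z^2 + 3*z - 18)/(z - 8)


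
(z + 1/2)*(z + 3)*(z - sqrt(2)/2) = z^3 - sqrt(2)*z^2/2 + 7*z^2/2 - 7*sqrt(2)*z/4 + 3*z/2 - 3*sqrt(2)/4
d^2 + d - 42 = (d - 6)*(d + 7)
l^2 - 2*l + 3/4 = (l - 3/2)*(l - 1/2)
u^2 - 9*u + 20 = (u - 5)*(u - 4)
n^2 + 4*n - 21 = (n - 3)*(n + 7)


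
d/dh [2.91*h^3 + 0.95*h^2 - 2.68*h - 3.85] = 8.73*h^2 + 1.9*h - 2.68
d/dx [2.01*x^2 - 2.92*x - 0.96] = 4.02*x - 2.92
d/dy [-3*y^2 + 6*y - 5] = 6 - 6*y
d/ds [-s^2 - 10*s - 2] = -2*s - 10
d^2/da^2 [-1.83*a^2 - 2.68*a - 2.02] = -3.66000000000000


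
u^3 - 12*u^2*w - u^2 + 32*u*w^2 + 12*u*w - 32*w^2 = (u - 1)*(u - 8*w)*(u - 4*w)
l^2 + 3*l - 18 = (l - 3)*(l + 6)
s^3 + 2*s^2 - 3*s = s*(s - 1)*(s + 3)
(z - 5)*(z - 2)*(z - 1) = z^3 - 8*z^2 + 17*z - 10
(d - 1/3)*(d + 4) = d^2 + 11*d/3 - 4/3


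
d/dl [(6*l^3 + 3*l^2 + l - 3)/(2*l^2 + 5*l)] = (12*l^4 + 60*l^3 + 13*l^2 + 12*l + 15)/(l^2*(4*l^2 + 20*l + 25))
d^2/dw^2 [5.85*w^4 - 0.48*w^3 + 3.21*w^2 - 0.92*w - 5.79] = 70.2*w^2 - 2.88*w + 6.42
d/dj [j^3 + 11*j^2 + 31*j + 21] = 3*j^2 + 22*j + 31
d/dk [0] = 0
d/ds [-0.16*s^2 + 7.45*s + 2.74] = 7.45 - 0.32*s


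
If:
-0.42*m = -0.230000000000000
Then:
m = 0.55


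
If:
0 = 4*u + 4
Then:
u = -1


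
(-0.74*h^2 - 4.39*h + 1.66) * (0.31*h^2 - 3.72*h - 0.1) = -0.2294*h^4 + 1.3919*h^3 + 16.9194*h^2 - 5.7362*h - 0.166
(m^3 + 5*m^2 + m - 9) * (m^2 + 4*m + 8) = m^5 + 9*m^4 + 29*m^3 + 35*m^2 - 28*m - 72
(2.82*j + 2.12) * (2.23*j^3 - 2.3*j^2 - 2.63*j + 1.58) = 6.2886*j^4 - 1.7584*j^3 - 12.2926*j^2 - 1.12*j + 3.3496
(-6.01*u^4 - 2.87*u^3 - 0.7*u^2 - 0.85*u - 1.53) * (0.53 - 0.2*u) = 1.202*u^5 - 2.6113*u^4 - 1.3811*u^3 - 0.201*u^2 - 0.1445*u - 0.8109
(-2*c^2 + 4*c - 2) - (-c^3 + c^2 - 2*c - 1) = c^3 - 3*c^2 + 6*c - 1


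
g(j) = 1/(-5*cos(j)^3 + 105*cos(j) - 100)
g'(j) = (-15*sin(j)*cos(j)^2 + 105*sin(j))/(-5*cos(j)^3 + 105*cos(j) - 100)^2 = 3*(sin(j)^2 + 6)*sin(j)/(5*(cos(j)^3 - 21*cos(j) + 20)^2)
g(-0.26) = -0.33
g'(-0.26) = -2.53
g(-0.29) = -0.26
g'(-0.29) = -1.82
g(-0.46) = -0.11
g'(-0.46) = -0.46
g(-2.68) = -0.01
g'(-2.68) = -0.00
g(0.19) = -0.62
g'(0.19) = 6.48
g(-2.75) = -0.01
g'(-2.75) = -0.00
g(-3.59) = -0.01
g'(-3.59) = 0.00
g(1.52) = -0.01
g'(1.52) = 0.01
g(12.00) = -0.07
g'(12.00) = -0.24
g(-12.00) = -0.07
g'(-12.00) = 0.24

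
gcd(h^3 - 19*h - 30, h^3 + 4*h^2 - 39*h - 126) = h + 3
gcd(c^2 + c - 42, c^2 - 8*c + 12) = c - 6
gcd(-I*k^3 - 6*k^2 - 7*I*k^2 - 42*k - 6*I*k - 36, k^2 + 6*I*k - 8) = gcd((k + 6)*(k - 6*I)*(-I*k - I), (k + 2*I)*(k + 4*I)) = 1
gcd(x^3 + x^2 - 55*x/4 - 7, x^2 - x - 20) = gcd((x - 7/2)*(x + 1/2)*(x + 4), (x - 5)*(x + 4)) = x + 4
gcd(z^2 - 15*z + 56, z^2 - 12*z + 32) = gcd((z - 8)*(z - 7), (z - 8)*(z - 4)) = z - 8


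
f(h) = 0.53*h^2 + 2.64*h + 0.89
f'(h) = 1.06*h + 2.64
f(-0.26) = 0.24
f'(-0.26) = 2.36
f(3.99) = 19.86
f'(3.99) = 6.87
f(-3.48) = -1.88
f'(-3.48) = -1.05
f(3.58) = 17.13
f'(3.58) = 6.43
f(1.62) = 6.56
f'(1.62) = 4.36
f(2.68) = 11.77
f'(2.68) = 5.48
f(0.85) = 3.52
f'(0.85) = 3.54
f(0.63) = 2.76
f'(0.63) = 3.31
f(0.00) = 0.89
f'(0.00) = 2.64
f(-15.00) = 80.54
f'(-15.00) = -13.26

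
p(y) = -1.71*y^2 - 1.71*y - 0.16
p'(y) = -3.42*y - 1.71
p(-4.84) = -31.94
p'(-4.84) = 14.84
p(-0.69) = 0.21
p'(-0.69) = 0.65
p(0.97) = -3.43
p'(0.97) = -5.03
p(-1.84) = -2.80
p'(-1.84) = 4.58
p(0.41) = -1.15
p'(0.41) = -3.11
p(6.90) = -93.37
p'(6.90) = -25.31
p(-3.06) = -10.94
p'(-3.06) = 8.76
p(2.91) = -19.62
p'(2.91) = -11.66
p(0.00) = -0.16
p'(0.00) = -1.71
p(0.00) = -0.16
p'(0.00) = -1.71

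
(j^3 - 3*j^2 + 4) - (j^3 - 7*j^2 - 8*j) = 4*j^2 + 8*j + 4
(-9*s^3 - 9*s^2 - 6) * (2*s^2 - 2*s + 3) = -18*s^5 - 9*s^3 - 39*s^2 + 12*s - 18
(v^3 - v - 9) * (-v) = -v^4 + v^2 + 9*v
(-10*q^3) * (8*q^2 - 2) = -80*q^5 + 20*q^3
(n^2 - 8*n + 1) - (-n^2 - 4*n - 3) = 2*n^2 - 4*n + 4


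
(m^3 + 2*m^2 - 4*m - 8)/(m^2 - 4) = m + 2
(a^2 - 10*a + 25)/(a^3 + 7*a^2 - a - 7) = (a^2 - 10*a + 25)/(a^3 + 7*a^2 - a - 7)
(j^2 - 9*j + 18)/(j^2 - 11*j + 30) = (j - 3)/(j - 5)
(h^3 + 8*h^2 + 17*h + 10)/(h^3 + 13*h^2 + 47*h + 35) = (h + 2)/(h + 7)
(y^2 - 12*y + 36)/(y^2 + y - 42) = (y - 6)/(y + 7)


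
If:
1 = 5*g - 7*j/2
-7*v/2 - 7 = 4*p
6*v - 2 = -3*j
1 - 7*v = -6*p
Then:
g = 184/105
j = 326/147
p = -15/14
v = -38/49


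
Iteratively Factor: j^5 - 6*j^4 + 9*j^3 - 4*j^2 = (j)*(j^4 - 6*j^3 + 9*j^2 - 4*j) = j*(j - 1)*(j^3 - 5*j^2 + 4*j) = j*(j - 1)^2*(j^2 - 4*j) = j*(j - 4)*(j - 1)^2*(j)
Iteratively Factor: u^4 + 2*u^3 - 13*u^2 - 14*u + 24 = (u + 2)*(u^3 - 13*u + 12) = (u + 2)*(u + 4)*(u^2 - 4*u + 3) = (u - 1)*(u + 2)*(u + 4)*(u - 3)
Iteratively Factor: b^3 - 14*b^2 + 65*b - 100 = (b - 5)*(b^2 - 9*b + 20) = (b - 5)^2*(b - 4)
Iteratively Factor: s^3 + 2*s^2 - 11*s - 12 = (s + 1)*(s^2 + s - 12) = (s + 1)*(s + 4)*(s - 3)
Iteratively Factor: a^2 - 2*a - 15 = (a - 5)*(a + 3)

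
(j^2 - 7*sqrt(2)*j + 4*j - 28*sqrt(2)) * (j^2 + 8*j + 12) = j^4 - 7*sqrt(2)*j^3 + 12*j^3 - 84*sqrt(2)*j^2 + 44*j^2 - 308*sqrt(2)*j + 48*j - 336*sqrt(2)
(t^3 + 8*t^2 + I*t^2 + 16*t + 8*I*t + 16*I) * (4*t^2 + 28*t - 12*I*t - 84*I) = 4*t^5 + 60*t^4 - 8*I*t^4 + 300*t^3 - 120*I*t^3 + 628*t^2 - 576*I*t^2 + 864*t - 896*I*t + 1344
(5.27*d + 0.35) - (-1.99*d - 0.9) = 7.26*d + 1.25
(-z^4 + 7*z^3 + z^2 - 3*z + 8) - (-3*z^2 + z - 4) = -z^4 + 7*z^3 + 4*z^2 - 4*z + 12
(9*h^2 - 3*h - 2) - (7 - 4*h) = 9*h^2 + h - 9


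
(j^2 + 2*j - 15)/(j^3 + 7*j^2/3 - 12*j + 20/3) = 3*(j - 3)/(3*j^2 - 8*j + 4)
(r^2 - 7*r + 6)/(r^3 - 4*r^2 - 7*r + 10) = (r - 6)/(r^2 - 3*r - 10)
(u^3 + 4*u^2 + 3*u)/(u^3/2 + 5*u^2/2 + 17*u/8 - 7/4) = 8*u*(u^2 + 4*u + 3)/(4*u^3 + 20*u^2 + 17*u - 14)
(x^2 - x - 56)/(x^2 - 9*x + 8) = (x + 7)/(x - 1)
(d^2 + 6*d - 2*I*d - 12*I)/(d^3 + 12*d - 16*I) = (d + 6)/(d^2 + 2*I*d + 8)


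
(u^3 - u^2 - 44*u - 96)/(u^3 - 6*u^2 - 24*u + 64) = (u + 3)/(u - 2)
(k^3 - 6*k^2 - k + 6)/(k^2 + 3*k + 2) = (k^2 - 7*k + 6)/(k + 2)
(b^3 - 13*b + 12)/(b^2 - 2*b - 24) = (b^2 - 4*b + 3)/(b - 6)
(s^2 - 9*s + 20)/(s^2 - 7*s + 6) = (s^2 - 9*s + 20)/(s^2 - 7*s + 6)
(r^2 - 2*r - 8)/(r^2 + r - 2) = (r - 4)/(r - 1)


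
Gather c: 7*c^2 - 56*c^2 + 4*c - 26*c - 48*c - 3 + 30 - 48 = -49*c^2 - 70*c - 21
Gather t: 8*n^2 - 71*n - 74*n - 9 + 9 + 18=8*n^2 - 145*n + 18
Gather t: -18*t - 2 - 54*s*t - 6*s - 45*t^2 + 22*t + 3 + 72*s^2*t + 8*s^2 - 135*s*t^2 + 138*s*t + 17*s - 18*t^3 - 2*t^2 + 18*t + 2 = 8*s^2 + 11*s - 18*t^3 + t^2*(-135*s - 47) + t*(72*s^2 + 84*s + 22) + 3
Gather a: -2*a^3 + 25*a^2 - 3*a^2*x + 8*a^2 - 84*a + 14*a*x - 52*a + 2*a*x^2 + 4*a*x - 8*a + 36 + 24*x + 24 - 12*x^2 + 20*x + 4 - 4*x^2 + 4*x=-2*a^3 + a^2*(33 - 3*x) + a*(2*x^2 + 18*x - 144) - 16*x^2 + 48*x + 64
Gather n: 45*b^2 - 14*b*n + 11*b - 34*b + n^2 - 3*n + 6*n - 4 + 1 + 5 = 45*b^2 - 23*b + n^2 + n*(3 - 14*b) + 2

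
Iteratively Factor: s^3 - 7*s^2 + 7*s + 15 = (s + 1)*(s^2 - 8*s + 15) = (s - 3)*(s + 1)*(s - 5)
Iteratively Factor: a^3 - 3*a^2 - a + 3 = (a - 3)*(a^2 - 1) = (a - 3)*(a + 1)*(a - 1)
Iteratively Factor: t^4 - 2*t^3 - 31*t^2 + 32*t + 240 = (t + 3)*(t^3 - 5*t^2 - 16*t + 80) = (t - 5)*(t + 3)*(t^2 - 16) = (t - 5)*(t - 4)*(t + 3)*(t + 4)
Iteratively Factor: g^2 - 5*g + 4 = (g - 1)*(g - 4)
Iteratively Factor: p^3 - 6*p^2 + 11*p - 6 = (p - 1)*(p^2 - 5*p + 6) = (p - 3)*(p - 1)*(p - 2)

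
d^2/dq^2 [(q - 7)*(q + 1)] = 2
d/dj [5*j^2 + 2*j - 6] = 10*j + 2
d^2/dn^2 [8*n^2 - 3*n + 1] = 16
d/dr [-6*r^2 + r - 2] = 1 - 12*r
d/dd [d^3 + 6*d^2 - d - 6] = 3*d^2 + 12*d - 1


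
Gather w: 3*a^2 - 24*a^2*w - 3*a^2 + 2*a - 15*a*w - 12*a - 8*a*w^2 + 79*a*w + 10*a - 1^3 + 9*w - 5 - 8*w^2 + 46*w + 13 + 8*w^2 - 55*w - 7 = -8*a*w^2 + w*(-24*a^2 + 64*a)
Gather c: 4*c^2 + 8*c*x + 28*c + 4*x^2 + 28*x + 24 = 4*c^2 + c*(8*x + 28) + 4*x^2 + 28*x + 24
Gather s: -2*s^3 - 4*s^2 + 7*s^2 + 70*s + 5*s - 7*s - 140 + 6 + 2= -2*s^3 + 3*s^2 + 68*s - 132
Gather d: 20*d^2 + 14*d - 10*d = 20*d^2 + 4*d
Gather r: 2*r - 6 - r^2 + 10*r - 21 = -r^2 + 12*r - 27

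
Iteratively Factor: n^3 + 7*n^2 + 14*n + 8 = (n + 4)*(n^2 + 3*n + 2) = (n + 2)*(n + 4)*(n + 1)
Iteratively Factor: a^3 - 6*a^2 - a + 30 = (a - 5)*(a^2 - a - 6) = (a - 5)*(a - 3)*(a + 2)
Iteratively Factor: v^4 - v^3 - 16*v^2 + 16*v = (v + 4)*(v^3 - 5*v^2 + 4*v) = (v - 1)*(v + 4)*(v^2 - 4*v) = v*(v - 1)*(v + 4)*(v - 4)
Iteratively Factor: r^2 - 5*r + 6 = (r - 2)*(r - 3)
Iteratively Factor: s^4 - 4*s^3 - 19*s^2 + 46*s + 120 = (s - 5)*(s^3 + s^2 - 14*s - 24) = (s - 5)*(s - 4)*(s^2 + 5*s + 6) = (s - 5)*(s - 4)*(s + 3)*(s + 2)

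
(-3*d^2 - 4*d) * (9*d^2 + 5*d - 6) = -27*d^4 - 51*d^3 - 2*d^2 + 24*d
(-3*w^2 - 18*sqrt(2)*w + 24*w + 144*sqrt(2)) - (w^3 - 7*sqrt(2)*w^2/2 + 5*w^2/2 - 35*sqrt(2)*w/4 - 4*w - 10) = -w^3 - 11*w^2/2 + 7*sqrt(2)*w^2/2 - 37*sqrt(2)*w/4 + 28*w + 10 + 144*sqrt(2)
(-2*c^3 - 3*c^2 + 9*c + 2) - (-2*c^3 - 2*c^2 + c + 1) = -c^2 + 8*c + 1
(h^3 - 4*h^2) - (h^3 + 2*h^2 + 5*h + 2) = -6*h^2 - 5*h - 2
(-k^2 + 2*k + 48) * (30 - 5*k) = 5*k^3 - 40*k^2 - 180*k + 1440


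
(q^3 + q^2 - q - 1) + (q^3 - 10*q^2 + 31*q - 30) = 2*q^3 - 9*q^2 + 30*q - 31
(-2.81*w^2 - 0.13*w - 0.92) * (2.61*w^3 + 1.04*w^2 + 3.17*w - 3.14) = -7.3341*w^5 - 3.2617*w^4 - 11.4441*w^3 + 7.4545*w^2 - 2.5082*w + 2.8888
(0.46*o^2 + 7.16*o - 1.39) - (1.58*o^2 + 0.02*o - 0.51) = -1.12*o^2 + 7.14*o - 0.88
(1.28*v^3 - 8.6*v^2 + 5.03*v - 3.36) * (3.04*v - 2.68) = 3.8912*v^4 - 29.5744*v^3 + 38.3392*v^2 - 23.6948*v + 9.0048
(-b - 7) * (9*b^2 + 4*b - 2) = -9*b^3 - 67*b^2 - 26*b + 14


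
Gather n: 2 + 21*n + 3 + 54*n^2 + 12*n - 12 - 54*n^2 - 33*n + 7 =0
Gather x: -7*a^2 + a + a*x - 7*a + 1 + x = -7*a^2 - 6*a + x*(a + 1) + 1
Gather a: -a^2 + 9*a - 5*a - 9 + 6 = -a^2 + 4*a - 3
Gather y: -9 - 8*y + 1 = -8*y - 8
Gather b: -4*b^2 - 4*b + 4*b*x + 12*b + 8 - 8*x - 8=-4*b^2 + b*(4*x + 8) - 8*x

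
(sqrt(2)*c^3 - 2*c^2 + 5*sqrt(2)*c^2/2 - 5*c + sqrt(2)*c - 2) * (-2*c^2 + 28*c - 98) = -2*sqrt(2)*c^5 + 4*c^4 + 23*sqrt(2)*c^4 - 46*c^3 - 30*sqrt(2)*c^3 - 217*sqrt(2)*c^2 + 60*c^2 - 98*sqrt(2)*c + 434*c + 196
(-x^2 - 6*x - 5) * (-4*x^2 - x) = 4*x^4 + 25*x^3 + 26*x^2 + 5*x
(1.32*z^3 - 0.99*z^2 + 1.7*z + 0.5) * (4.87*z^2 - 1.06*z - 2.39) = 6.4284*z^5 - 6.2205*z^4 + 6.1736*z^3 + 2.9991*z^2 - 4.593*z - 1.195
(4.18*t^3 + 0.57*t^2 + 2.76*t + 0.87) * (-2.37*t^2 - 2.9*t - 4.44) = -9.9066*t^5 - 13.4729*t^4 - 26.7534*t^3 - 12.5967*t^2 - 14.7774*t - 3.8628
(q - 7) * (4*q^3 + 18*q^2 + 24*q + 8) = 4*q^4 - 10*q^3 - 102*q^2 - 160*q - 56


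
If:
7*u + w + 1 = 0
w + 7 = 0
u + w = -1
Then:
No Solution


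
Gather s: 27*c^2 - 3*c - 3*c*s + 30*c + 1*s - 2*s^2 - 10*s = 27*c^2 + 27*c - 2*s^2 + s*(-3*c - 9)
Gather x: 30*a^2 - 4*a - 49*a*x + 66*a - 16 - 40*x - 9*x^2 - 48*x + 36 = 30*a^2 + 62*a - 9*x^2 + x*(-49*a - 88) + 20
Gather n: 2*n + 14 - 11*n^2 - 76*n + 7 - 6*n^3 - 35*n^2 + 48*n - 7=-6*n^3 - 46*n^2 - 26*n + 14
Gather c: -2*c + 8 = 8 - 2*c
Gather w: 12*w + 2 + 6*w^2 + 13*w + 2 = 6*w^2 + 25*w + 4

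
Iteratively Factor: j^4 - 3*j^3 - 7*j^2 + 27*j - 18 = (j - 3)*(j^3 - 7*j + 6) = (j - 3)*(j - 2)*(j^2 + 2*j - 3) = (j - 3)*(j - 2)*(j - 1)*(j + 3)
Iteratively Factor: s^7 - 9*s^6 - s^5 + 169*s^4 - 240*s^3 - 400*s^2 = (s + 1)*(s^6 - 10*s^5 + 9*s^4 + 160*s^3 - 400*s^2) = (s + 1)*(s + 4)*(s^5 - 14*s^4 + 65*s^3 - 100*s^2) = (s - 5)*(s + 1)*(s + 4)*(s^4 - 9*s^3 + 20*s^2) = s*(s - 5)*(s + 1)*(s + 4)*(s^3 - 9*s^2 + 20*s) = s*(s - 5)^2*(s + 1)*(s + 4)*(s^2 - 4*s) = s*(s - 5)^2*(s - 4)*(s + 1)*(s + 4)*(s)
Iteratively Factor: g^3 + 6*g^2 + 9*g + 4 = (g + 1)*(g^2 + 5*g + 4) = (g + 1)^2*(g + 4)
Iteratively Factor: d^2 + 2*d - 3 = (d + 3)*(d - 1)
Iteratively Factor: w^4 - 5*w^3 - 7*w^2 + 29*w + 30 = (w - 5)*(w^3 - 7*w - 6) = (w - 5)*(w - 3)*(w^2 + 3*w + 2) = (w - 5)*(w - 3)*(w + 1)*(w + 2)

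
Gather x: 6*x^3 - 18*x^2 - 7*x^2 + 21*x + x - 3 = 6*x^3 - 25*x^2 + 22*x - 3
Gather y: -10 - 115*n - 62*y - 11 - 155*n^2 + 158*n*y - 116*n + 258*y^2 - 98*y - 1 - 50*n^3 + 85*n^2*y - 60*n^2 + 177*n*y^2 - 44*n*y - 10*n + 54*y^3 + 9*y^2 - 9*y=-50*n^3 - 215*n^2 - 241*n + 54*y^3 + y^2*(177*n + 267) + y*(85*n^2 + 114*n - 169) - 22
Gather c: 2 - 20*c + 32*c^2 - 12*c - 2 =32*c^2 - 32*c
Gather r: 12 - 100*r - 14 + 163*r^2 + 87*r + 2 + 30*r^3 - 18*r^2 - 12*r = 30*r^3 + 145*r^2 - 25*r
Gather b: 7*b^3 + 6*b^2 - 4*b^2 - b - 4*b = 7*b^3 + 2*b^2 - 5*b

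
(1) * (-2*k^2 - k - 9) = -2*k^2 - k - 9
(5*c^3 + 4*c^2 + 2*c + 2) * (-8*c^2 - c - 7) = -40*c^5 - 37*c^4 - 55*c^3 - 46*c^2 - 16*c - 14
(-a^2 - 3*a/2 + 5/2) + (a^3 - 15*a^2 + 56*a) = a^3 - 16*a^2 + 109*a/2 + 5/2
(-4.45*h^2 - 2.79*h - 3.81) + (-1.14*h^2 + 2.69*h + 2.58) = -5.59*h^2 - 0.1*h - 1.23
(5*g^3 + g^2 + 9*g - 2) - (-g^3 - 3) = 6*g^3 + g^2 + 9*g + 1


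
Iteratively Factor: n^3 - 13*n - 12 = (n - 4)*(n^2 + 4*n + 3) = (n - 4)*(n + 3)*(n + 1)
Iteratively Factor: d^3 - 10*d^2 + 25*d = (d - 5)*(d^2 - 5*d) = d*(d - 5)*(d - 5)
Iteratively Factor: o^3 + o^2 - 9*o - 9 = (o - 3)*(o^2 + 4*o + 3) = (o - 3)*(o + 1)*(o + 3)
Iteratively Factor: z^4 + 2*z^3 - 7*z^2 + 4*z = (z)*(z^3 + 2*z^2 - 7*z + 4) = z*(z - 1)*(z^2 + 3*z - 4) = z*(z - 1)^2*(z + 4)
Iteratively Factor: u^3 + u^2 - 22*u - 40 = (u + 4)*(u^2 - 3*u - 10) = (u + 2)*(u + 4)*(u - 5)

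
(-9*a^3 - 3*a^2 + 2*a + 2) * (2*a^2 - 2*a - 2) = -18*a^5 + 12*a^4 + 28*a^3 + 6*a^2 - 8*a - 4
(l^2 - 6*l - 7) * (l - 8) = l^3 - 14*l^2 + 41*l + 56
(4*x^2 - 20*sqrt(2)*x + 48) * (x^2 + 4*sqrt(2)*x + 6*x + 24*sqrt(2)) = 4*x^4 - 4*sqrt(2)*x^3 + 24*x^3 - 112*x^2 - 24*sqrt(2)*x^2 - 672*x + 192*sqrt(2)*x + 1152*sqrt(2)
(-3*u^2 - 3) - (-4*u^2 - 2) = u^2 - 1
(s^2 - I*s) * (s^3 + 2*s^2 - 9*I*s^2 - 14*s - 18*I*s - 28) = s^5 + 2*s^4 - 10*I*s^4 - 23*s^3 - 20*I*s^3 - 46*s^2 + 14*I*s^2 + 28*I*s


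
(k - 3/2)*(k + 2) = k^2 + k/2 - 3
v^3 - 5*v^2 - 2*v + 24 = (v - 4)*(v - 3)*(v + 2)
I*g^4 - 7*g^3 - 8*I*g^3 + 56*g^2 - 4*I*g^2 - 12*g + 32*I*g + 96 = (g - 8)*(g + 2*I)*(g + 6*I)*(I*g + 1)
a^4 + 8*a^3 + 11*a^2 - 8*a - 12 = (a - 1)*(a + 1)*(a + 2)*(a + 6)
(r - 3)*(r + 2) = r^2 - r - 6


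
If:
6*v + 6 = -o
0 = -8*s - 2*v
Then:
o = -6*v - 6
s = -v/4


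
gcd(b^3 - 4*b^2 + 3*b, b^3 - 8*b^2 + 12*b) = b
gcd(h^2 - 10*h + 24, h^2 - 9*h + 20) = h - 4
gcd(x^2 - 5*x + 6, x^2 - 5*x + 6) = x^2 - 5*x + 6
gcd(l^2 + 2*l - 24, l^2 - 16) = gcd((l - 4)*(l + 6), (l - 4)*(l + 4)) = l - 4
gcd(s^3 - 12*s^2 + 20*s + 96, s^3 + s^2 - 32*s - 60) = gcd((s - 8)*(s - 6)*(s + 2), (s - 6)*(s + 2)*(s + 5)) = s^2 - 4*s - 12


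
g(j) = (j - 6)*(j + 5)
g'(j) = 2*j - 1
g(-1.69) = -25.45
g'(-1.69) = -4.38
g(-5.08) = 0.89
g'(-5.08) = -11.16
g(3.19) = -23.01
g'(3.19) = 5.38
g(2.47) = -26.37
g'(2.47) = 3.94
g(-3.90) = -10.89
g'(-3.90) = -8.80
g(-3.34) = -15.50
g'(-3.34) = -7.68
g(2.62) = -25.76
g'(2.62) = 4.24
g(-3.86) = -11.24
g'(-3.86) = -8.72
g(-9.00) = 60.00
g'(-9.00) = -19.00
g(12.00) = 102.00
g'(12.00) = 23.00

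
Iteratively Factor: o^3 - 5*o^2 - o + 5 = (o - 5)*(o^2 - 1) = (o - 5)*(o - 1)*(o + 1)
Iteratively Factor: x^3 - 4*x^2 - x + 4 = (x - 4)*(x^2 - 1) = (x - 4)*(x + 1)*(x - 1)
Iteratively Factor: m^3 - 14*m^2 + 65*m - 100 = (m - 5)*(m^2 - 9*m + 20) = (m - 5)^2*(m - 4)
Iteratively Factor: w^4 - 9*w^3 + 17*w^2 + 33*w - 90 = (w + 2)*(w^3 - 11*w^2 + 39*w - 45) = (w - 3)*(w + 2)*(w^2 - 8*w + 15) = (w - 3)^2*(w + 2)*(w - 5)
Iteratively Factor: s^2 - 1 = (s + 1)*(s - 1)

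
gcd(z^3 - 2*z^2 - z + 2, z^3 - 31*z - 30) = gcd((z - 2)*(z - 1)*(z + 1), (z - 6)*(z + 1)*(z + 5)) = z + 1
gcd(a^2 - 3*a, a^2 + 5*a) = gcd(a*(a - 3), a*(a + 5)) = a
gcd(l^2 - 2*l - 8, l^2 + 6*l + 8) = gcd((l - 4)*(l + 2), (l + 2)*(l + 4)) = l + 2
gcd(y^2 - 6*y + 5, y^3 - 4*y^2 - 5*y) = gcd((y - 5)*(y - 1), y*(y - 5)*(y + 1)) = y - 5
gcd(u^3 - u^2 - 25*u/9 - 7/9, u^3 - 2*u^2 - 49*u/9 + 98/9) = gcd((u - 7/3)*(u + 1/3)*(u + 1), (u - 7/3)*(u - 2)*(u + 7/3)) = u - 7/3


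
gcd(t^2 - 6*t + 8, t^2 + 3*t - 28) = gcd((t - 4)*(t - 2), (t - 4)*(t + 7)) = t - 4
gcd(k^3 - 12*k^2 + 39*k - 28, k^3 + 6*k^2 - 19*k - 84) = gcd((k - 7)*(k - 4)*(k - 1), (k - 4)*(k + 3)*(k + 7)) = k - 4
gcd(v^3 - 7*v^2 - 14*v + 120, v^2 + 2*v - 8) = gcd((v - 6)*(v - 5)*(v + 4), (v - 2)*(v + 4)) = v + 4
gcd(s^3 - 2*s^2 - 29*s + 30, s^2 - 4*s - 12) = s - 6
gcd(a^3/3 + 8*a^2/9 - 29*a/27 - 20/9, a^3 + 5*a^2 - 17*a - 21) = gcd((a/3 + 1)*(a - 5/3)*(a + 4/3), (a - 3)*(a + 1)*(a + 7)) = 1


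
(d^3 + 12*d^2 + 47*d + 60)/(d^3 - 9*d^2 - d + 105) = (d^2 + 9*d + 20)/(d^2 - 12*d + 35)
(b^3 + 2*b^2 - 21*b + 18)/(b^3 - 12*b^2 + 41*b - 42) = (b^2 + 5*b - 6)/(b^2 - 9*b + 14)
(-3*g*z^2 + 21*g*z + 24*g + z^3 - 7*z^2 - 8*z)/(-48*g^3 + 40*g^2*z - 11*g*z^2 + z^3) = (z^2 - 7*z - 8)/(16*g^2 - 8*g*z + z^2)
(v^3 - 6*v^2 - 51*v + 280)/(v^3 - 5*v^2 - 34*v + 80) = (v^2 + 2*v - 35)/(v^2 + 3*v - 10)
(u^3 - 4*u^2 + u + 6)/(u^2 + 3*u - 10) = (u^2 - 2*u - 3)/(u + 5)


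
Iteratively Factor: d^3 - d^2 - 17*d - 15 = (d + 1)*(d^2 - 2*d - 15) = (d - 5)*(d + 1)*(d + 3)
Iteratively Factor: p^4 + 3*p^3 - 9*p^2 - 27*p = (p - 3)*(p^3 + 6*p^2 + 9*p) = p*(p - 3)*(p^2 + 6*p + 9) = p*(p - 3)*(p + 3)*(p + 3)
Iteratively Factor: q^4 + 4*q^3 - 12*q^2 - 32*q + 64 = (q + 4)*(q^3 - 12*q + 16) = (q - 2)*(q + 4)*(q^2 + 2*q - 8) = (q - 2)^2*(q + 4)*(q + 4)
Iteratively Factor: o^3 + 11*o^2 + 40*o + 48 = (o + 3)*(o^2 + 8*o + 16) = (o + 3)*(o + 4)*(o + 4)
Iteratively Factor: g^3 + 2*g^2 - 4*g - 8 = (g + 2)*(g^2 - 4) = (g + 2)^2*(g - 2)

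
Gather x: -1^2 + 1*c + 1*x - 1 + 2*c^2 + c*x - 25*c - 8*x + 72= 2*c^2 - 24*c + x*(c - 7) + 70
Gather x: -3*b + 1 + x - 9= -3*b + x - 8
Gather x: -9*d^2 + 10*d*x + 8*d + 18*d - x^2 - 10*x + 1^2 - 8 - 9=-9*d^2 + 26*d - x^2 + x*(10*d - 10) - 16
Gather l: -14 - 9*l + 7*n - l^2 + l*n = -l^2 + l*(n - 9) + 7*n - 14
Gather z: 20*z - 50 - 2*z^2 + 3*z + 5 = -2*z^2 + 23*z - 45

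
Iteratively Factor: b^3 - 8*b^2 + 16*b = (b - 4)*(b^2 - 4*b) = b*(b - 4)*(b - 4)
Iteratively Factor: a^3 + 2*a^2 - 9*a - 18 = (a + 2)*(a^2 - 9) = (a + 2)*(a + 3)*(a - 3)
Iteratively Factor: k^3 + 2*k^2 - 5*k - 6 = (k + 1)*(k^2 + k - 6) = (k + 1)*(k + 3)*(k - 2)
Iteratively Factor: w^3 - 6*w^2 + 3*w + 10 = (w - 2)*(w^2 - 4*w - 5) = (w - 5)*(w - 2)*(w + 1)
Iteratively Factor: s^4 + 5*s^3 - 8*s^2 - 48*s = (s + 4)*(s^3 + s^2 - 12*s) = s*(s + 4)*(s^2 + s - 12) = s*(s + 4)^2*(s - 3)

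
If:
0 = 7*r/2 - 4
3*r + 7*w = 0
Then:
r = 8/7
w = -24/49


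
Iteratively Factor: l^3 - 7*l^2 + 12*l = (l)*(l^2 - 7*l + 12) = l*(l - 3)*(l - 4)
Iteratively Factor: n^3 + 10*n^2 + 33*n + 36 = (n + 4)*(n^2 + 6*n + 9) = (n + 3)*(n + 4)*(n + 3)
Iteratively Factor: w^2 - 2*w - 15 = (w + 3)*(w - 5)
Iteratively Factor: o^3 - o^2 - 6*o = (o + 2)*(o^2 - 3*o) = o*(o + 2)*(o - 3)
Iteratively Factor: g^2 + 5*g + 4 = (g + 1)*(g + 4)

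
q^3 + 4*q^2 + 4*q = q*(q + 2)^2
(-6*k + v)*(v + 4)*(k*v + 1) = -6*k^2*v^2 - 24*k^2*v + k*v^3 + 4*k*v^2 - 6*k*v - 24*k + v^2 + 4*v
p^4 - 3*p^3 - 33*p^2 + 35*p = p*(p - 7)*(p - 1)*(p + 5)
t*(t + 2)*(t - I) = t^3 + 2*t^2 - I*t^2 - 2*I*t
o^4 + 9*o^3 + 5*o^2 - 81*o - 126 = (o - 3)*(o + 2)*(o + 3)*(o + 7)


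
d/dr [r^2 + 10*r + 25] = 2*r + 10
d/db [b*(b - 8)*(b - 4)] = 3*b^2 - 24*b + 32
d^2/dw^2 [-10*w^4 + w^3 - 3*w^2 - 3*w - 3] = -120*w^2 + 6*w - 6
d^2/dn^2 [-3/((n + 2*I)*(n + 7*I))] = 6*(-(n + 2*I)^2 - (n + 2*I)*(n + 7*I) - (n + 7*I)^2)/((n + 2*I)^3*(n + 7*I)^3)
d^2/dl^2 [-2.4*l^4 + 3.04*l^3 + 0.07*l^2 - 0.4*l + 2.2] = -28.8*l^2 + 18.24*l + 0.14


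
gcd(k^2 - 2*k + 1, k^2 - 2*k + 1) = k^2 - 2*k + 1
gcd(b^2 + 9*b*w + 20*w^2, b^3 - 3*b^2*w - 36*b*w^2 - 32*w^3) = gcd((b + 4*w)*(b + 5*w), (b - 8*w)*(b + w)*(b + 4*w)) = b + 4*w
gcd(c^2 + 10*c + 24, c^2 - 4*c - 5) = 1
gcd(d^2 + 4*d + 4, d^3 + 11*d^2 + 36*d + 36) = d + 2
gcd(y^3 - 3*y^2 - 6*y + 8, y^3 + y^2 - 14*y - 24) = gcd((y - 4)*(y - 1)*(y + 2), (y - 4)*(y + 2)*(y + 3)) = y^2 - 2*y - 8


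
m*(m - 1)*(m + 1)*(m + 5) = m^4 + 5*m^3 - m^2 - 5*m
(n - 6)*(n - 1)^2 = n^3 - 8*n^2 + 13*n - 6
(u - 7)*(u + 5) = u^2 - 2*u - 35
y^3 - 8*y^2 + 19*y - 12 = (y - 4)*(y - 3)*(y - 1)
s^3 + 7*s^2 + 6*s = s*(s + 1)*(s + 6)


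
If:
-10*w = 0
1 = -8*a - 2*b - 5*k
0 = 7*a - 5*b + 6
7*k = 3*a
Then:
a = -119/453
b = 377/453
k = -17/151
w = 0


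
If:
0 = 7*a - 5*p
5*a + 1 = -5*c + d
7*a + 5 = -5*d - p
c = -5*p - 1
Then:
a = -25/236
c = -61/236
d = -97/118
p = -35/236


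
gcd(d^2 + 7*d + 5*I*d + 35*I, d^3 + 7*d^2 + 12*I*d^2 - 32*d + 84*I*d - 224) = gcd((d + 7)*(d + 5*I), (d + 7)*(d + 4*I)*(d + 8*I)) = d + 7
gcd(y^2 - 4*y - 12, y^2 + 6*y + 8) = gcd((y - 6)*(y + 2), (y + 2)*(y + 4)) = y + 2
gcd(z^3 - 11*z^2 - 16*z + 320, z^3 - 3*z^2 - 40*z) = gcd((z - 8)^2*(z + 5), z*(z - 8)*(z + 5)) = z^2 - 3*z - 40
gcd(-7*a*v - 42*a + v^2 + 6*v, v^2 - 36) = v + 6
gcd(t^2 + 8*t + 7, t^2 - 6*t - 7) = t + 1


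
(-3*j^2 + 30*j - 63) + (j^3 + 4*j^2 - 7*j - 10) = j^3 + j^2 + 23*j - 73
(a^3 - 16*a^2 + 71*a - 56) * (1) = a^3 - 16*a^2 + 71*a - 56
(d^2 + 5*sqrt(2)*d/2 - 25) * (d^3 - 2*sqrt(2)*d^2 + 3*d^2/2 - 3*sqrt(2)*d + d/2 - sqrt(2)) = d^5 + sqrt(2)*d^4/2 + 3*d^4/2 - 69*d^3/2 + 3*sqrt(2)*d^3/4 - 105*d^2/2 + 201*sqrt(2)*d^2/4 - 35*d/2 + 75*sqrt(2)*d + 25*sqrt(2)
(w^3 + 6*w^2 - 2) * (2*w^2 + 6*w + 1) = 2*w^5 + 18*w^4 + 37*w^3 + 2*w^2 - 12*w - 2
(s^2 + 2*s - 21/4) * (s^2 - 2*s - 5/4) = s^4 - 21*s^2/2 + 8*s + 105/16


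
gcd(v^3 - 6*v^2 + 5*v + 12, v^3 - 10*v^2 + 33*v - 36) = v^2 - 7*v + 12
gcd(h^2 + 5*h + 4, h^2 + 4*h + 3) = h + 1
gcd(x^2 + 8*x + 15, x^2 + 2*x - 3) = x + 3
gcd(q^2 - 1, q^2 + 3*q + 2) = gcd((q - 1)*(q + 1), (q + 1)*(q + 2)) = q + 1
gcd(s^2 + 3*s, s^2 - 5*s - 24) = s + 3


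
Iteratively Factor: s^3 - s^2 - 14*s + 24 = (s + 4)*(s^2 - 5*s + 6) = (s - 2)*(s + 4)*(s - 3)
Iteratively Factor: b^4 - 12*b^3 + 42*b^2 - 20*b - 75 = (b - 5)*(b^3 - 7*b^2 + 7*b + 15) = (b - 5)*(b - 3)*(b^2 - 4*b - 5) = (b - 5)^2*(b - 3)*(b + 1)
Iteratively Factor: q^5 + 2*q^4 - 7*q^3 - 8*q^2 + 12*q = (q + 2)*(q^4 - 7*q^2 + 6*q) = (q + 2)*(q + 3)*(q^3 - 3*q^2 + 2*q) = (q - 1)*(q + 2)*(q + 3)*(q^2 - 2*q) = q*(q - 1)*(q + 2)*(q + 3)*(q - 2)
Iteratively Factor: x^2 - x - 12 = (x + 3)*(x - 4)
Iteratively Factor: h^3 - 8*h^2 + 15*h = (h)*(h^2 - 8*h + 15) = h*(h - 3)*(h - 5)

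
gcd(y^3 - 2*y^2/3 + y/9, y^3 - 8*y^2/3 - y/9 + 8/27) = y - 1/3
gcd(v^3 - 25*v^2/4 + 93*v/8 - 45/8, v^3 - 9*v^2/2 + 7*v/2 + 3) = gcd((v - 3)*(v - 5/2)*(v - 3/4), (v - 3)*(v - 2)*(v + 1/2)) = v - 3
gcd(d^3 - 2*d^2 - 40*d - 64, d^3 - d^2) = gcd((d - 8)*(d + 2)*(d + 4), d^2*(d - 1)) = 1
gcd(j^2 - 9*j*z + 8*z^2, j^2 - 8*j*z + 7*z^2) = -j + z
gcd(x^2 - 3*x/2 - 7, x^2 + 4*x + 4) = x + 2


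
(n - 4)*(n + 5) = n^2 + n - 20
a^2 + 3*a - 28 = (a - 4)*(a + 7)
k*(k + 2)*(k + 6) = k^3 + 8*k^2 + 12*k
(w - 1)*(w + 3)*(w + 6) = w^3 + 8*w^2 + 9*w - 18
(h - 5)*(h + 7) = h^2 + 2*h - 35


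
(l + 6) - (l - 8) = 14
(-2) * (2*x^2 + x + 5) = -4*x^2 - 2*x - 10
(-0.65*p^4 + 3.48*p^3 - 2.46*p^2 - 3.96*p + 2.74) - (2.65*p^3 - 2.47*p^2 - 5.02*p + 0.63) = -0.65*p^4 + 0.83*p^3 + 0.0100000000000002*p^2 + 1.06*p + 2.11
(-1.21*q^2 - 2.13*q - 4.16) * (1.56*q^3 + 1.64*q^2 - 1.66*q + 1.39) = -1.8876*q^5 - 5.3072*q^4 - 7.9742*q^3 - 4.9685*q^2 + 3.9449*q - 5.7824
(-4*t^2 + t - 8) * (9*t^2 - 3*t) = -36*t^4 + 21*t^3 - 75*t^2 + 24*t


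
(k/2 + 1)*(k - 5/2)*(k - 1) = k^3/2 - 3*k^2/4 - 9*k/4 + 5/2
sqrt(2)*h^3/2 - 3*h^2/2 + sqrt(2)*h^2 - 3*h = h*(h - 3*sqrt(2)/2)*(sqrt(2)*h/2 + sqrt(2))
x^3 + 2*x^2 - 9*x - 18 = (x - 3)*(x + 2)*(x + 3)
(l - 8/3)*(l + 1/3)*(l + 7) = l^3 + 14*l^2/3 - 155*l/9 - 56/9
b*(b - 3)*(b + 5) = b^3 + 2*b^2 - 15*b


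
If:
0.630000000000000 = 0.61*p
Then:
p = 1.03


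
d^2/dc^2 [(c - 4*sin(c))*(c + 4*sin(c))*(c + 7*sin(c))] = -7*c^2*sin(c) + 28*c*cos(c) - 32*c*cos(2*c) + 6*c + 98*sin(c) - 32*sin(2*c) - 252*sin(3*c)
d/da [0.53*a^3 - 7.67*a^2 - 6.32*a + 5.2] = 1.59*a^2 - 15.34*a - 6.32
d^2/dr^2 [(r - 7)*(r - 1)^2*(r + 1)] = 12*r^2 - 48*r + 12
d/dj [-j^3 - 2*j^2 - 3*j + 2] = -3*j^2 - 4*j - 3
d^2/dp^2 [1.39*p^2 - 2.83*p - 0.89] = 2.78000000000000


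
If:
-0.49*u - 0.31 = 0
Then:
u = -0.63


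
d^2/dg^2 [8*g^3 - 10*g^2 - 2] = 48*g - 20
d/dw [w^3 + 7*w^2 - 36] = w*(3*w + 14)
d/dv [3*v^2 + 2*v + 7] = 6*v + 2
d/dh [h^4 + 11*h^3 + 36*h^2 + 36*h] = 4*h^3 + 33*h^2 + 72*h + 36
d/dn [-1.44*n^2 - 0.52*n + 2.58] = -2.88*n - 0.52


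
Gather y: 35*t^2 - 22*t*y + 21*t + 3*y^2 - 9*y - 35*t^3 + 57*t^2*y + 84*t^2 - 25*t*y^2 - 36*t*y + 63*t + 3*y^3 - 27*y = -35*t^3 + 119*t^2 + 84*t + 3*y^3 + y^2*(3 - 25*t) + y*(57*t^2 - 58*t - 36)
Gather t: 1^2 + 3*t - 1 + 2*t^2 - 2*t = 2*t^2 + t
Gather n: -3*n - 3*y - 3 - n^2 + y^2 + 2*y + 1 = -n^2 - 3*n + y^2 - y - 2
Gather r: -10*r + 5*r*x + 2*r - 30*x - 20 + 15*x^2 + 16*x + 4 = r*(5*x - 8) + 15*x^2 - 14*x - 16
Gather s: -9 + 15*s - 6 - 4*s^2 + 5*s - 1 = -4*s^2 + 20*s - 16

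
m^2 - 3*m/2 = m*(m - 3/2)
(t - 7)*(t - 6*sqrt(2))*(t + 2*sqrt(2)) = t^3 - 7*t^2 - 4*sqrt(2)*t^2 - 24*t + 28*sqrt(2)*t + 168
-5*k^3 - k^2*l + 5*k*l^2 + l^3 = (-k + l)*(k + l)*(5*k + l)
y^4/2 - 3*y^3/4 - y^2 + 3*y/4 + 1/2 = (y/2 + 1/2)*(y - 2)*(y - 1)*(y + 1/2)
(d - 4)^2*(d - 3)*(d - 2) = d^4 - 13*d^3 + 62*d^2 - 128*d + 96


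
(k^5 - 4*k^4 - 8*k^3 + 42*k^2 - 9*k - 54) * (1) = k^5 - 4*k^4 - 8*k^3 + 42*k^2 - 9*k - 54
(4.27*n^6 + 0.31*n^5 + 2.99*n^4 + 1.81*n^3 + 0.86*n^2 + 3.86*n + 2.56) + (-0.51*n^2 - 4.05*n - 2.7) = 4.27*n^6 + 0.31*n^5 + 2.99*n^4 + 1.81*n^3 + 0.35*n^2 - 0.19*n - 0.14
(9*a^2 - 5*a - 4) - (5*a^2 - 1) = 4*a^2 - 5*a - 3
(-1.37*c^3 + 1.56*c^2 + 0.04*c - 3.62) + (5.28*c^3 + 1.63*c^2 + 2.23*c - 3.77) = 3.91*c^3 + 3.19*c^2 + 2.27*c - 7.39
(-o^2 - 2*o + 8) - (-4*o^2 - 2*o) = 3*o^2 + 8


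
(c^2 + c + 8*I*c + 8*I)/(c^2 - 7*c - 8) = (c + 8*I)/(c - 8)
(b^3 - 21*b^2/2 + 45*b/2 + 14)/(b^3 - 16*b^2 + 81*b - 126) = (b^2 - 7*b/2 - 2)/(b^2 - 9*b + 18)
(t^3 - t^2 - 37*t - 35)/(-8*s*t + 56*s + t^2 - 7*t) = (-t^2 - 6*t - 5)/(8*s - t)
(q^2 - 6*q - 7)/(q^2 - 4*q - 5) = (q - 7)/(q - 5)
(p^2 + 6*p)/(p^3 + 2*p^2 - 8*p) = (p + 6)/(p^2 + 2*p - 8)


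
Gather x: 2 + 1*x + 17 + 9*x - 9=10*x + 10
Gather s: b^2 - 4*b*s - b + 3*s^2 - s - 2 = b^2 - b + 3*s^2 + s*(-4*b - 1) - 2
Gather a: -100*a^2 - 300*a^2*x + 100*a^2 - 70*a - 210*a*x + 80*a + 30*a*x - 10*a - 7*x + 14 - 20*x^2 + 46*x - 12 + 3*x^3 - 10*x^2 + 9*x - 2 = -300*a^2*x - 180*a*x + 3*x^3 - 30*x^2 + 48*x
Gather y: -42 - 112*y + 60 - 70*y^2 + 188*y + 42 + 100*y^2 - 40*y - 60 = 30*y^2 + 36*y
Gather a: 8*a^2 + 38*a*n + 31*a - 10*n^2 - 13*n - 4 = 8*a^2 + a*(38*n + 31) - 10*n^2 - 13*n - 4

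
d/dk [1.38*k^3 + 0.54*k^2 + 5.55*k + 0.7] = 4.14*k^2 + 1.08*k + 5.55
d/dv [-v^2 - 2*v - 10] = -2*v - 2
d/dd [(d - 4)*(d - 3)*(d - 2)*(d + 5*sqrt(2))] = 4*d^3 - 27*d^2 + 15*sqrt(2)*d^2 - 90*sqrt(2)*d + 52*d - 24 + 130*sqrt(2)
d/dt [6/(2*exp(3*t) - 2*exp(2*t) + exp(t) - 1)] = (-36*exp(2*t) + 24*exp(t) - 6)*exp(t)/(2*exp(3*t) - 2*exp(2*t) + exp(t) - 1)^2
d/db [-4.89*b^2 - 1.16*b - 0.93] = -9.78*b - 1.16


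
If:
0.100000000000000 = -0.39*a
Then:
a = -0.26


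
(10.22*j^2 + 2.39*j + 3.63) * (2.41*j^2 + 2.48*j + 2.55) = 24.6302*j^4 + 31.1055*j^3 + 40.7365*j^2 + 15.0969*j + 9.2565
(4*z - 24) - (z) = 3*z - 24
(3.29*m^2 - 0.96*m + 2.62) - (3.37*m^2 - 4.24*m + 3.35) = -0.0800000000000001*m^2 + 3.28*m - 0.73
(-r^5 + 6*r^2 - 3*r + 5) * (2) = -2*r^5 + 12*r^2 - 6*r + 10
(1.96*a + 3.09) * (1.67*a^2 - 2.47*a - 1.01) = 3.2732*a^3 + 0.319099999999999*a^2 - 9.6119*a - 3.1209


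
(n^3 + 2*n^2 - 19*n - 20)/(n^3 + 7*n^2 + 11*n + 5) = (n - 4)/(n + 1)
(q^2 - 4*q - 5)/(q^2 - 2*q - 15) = (q + 1)/(q + 3)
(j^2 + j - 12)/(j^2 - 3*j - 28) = (j - 3)/(j - 7)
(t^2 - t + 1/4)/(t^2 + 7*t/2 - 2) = (t - 1/2)/(t + 4)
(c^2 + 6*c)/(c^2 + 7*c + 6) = c/(c + 1)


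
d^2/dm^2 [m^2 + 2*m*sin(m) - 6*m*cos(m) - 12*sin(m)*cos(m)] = -2*m*sin(m) + 6*m*cos(m) + 12*sin(m) + 24*sin(2*m) + 4*cos(m) + 2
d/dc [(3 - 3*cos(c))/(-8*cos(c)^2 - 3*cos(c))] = 3*(8*sin(c) - 3*sin(c)/cos(c)^2 - 16*tan(c))/(8*cos(c) + 3)^2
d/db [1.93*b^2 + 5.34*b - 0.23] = 3.86*b + 5.34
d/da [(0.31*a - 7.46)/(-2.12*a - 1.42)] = (-34.461448*a - 23.082668)/(2.12*a + 1.42)^3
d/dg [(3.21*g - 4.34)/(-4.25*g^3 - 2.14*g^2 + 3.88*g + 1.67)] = (27.285*g^3 - 48.4656*g^2 - 18.5752*g + 22.1999)/(18.0625*g^6 + 18.19*g^5 - 28.4004*g^4 - 30.8014*g^3 + 7.9068*g^2 + 12.9592*g + 2.7889)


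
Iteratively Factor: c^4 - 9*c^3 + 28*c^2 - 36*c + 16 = (c - 2)*(c^3 - 7*c^2 + 14*c - 8) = (c - 2)^2*(c^2 - 5*c + 4) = (c - 2)^2*(c - 1)*(c - 4)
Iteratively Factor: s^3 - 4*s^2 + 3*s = (s - 1)*(s^2 - 3*s) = (s - 3)*(s - 1)*(s)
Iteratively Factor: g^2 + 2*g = (g)*(g + 2)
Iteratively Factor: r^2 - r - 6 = (r - 3)*(r + 2)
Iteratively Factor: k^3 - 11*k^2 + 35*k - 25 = (k - 1)*(k^2 - 10*k + 25) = (k - 5)*(k - 1)*(k - 5)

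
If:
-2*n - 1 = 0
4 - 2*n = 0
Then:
No Solution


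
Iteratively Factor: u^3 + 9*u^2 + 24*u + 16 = (u + 4)*(u^2 + 5*u + 4) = (u + 4)^2*(u + 1)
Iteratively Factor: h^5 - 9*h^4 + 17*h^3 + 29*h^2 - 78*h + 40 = (h - 5)*(h^4 - 4*h^3 - 3*h^2 + 14*h - 8) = (h - 5)*(h - 1)*(h^3 - 3*h^2 - 6*h + 8) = (h - 5)*(h - 1)^2*(h^2 - 2*h - 8) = (h - 5)*(h - 1)^2*(h + 2)*(h - 4)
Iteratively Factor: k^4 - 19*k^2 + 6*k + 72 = (k - 3)*(k^3 + 3*k^2 - 10*k - 24) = (k - 3)*(k + 2)*(k^2 + k - 12) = (k - 3)*(k + 2)*(k + 4)*(k - 3)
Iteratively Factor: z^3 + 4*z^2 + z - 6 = (z + 3)*(z^2 + z - 2) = (z - 1)*(z + 3)*(z + 2)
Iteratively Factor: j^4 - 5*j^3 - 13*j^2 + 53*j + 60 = (j + 1)*(j^3 - 6*j^2 - 7*j + 60) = (j + 1)*(j + 3)*(j^2 - 9*j + 20) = (j - 5)*(j + 1)*(j + 3)*(j - 4)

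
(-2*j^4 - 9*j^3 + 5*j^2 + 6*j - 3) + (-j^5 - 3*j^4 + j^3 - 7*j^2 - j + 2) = -j^5 - 5*j^4 - 8*j^3 - 2*j^2 + 5*j - 1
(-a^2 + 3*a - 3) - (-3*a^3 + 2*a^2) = 3*a^3 - 3*a^2 + 3*a - 3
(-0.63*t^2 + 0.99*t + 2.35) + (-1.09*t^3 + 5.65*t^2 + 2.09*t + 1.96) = -1.09*t^3 + 5.02*t^2 + 3.08*t + 4.31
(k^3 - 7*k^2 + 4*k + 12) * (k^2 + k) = k^5 - 6*k^4 - 3*k^3 + 16*k^2 + 12*k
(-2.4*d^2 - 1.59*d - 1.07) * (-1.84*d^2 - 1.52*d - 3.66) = 4.416*d^4 + 6.5736*d^3 + 13.1696*d^2 + 7.4458*d + 3.9162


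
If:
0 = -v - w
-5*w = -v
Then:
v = 0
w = 0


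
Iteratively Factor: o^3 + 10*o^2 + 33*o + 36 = (o + 3)*(o^2 + 7*o + 12) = (o + 3)^2*(o + 4)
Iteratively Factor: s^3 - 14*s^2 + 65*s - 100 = (s - 4)*(s^2 - 10*s + 25) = (s - 5)*(s - 4)*(s - 5)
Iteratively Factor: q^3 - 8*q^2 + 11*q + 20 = (q - 5)*(q^2 - 3*q - 4) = (q - 5)*(q - 4)*(q + 1)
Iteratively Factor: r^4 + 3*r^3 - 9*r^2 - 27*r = (r + 3)*(r^3 - 9*r) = (r + 3)^2*(r^2 - 3*r) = r*(r + 3)^2*(r - 3)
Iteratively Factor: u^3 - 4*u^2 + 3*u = (u)*(u^2 - 4*u + 3) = u*(u - 1)*(u - 3)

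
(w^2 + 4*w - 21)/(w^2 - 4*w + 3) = (w + 7)/(w - 1)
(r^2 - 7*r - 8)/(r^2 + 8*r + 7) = (r - 8)/(r + 7)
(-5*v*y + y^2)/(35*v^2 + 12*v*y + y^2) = y*(-5*v + y)/(35*v^2 + 12*v*y + y^2)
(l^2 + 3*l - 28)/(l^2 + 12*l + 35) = (l - 4)/(l + 5)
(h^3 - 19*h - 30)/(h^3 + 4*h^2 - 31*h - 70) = (h + 3)/(h + 7)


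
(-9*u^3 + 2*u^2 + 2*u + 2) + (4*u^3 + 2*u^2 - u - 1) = -5*u^3 + 4*u^2 + u + 1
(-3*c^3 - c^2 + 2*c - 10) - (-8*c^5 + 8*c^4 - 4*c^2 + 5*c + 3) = 8*c^5 - 8*c^4 - 3*c^3 + 3*c^2 - 3*c - 13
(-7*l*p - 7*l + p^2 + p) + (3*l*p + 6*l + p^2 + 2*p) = -4*l*p - l + 2*p^2 + 3*p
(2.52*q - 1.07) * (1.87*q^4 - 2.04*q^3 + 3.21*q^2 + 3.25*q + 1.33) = 4.7124*q^5 - 7.1417*q^4 + 10.272*q^3 + 4.7553*q^2 - 0.1259*q - 1.4231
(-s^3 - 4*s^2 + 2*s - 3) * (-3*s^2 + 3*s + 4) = 3*s^5 + 9*s^4 - 22*s^3 - s^2 - s - 12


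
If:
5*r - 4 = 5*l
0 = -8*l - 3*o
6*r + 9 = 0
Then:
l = -23/10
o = 92/15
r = -3/2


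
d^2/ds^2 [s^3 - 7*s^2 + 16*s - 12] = 6*s - 14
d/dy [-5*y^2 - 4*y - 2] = -10*y - 4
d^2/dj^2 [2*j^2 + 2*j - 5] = 4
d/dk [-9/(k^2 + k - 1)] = 9*(2*k + 1)/(k^2 + k - 1)^2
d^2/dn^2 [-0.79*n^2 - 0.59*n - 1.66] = -1.58000000000000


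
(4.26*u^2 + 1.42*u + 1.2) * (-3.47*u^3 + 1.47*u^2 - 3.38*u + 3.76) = -14.7822*u^5 + 1.3348*u^4 - 16.4754*u^3 + 12.982*u^2 + 1.2832*u + 4.512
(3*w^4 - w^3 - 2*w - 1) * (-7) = -21*w^4 + 7*w^3 + 14*w + 7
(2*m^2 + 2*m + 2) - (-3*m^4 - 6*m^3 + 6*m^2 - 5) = 3*m^4 + 6*m^3 - 4*m^2 + 2*m + 7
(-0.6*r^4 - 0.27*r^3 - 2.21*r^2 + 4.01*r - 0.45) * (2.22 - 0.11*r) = 0.066*r^5 - 1.3023*r^4 - 0.3563*r^3 - 5.3473*r^2 + 8.9517*r - 0.999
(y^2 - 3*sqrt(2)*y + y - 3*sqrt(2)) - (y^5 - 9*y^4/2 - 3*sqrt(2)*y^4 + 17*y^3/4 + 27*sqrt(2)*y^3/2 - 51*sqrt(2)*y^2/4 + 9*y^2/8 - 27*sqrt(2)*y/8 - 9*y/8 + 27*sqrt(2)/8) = -y^5 + 3*sqrt(2)*y^4 + 9*y^4/2 - 27*sqrt(2)*y^3/2 - 17*y^3/4 - y^2/8 + 51*sqrt(2)*y^2/4 + 3*sqrt(2)*y/8 + 17*y/8 - 51*sqrt(2)/8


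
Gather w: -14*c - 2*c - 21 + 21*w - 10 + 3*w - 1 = -16*c + 24*w - 32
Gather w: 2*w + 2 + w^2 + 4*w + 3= w^2 + 6*w + 5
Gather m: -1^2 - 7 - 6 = -14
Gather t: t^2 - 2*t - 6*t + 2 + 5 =t^2 - 8*t + 7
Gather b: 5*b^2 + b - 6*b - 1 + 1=5*b^2 - 5*b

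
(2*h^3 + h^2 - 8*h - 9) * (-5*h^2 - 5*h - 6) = -10*h^5 - 15*h^4 + 23*h^3 + 79*h^2 + 93*h + 54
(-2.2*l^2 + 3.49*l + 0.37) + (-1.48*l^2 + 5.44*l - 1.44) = -3.68*l^2 + 8.93*l - 1.07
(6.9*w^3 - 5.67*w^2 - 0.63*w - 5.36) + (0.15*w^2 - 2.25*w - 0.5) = 6.9*w^3 - 5.52*w^2 - 2.88*w - 5.86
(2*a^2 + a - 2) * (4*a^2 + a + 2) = 8*a^4 + 6*a^3 - 3*a^2 - 4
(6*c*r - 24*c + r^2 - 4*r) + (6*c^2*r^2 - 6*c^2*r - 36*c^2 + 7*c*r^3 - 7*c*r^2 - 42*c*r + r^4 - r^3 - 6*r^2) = 6*c^2*r^2 - 6*c^2*r - 36*c^2 + 7*c*r^3 - 7*c*r^2 - 36*c*r - 24*c + r^4 - r^3 - 5*r^2 - 4*r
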